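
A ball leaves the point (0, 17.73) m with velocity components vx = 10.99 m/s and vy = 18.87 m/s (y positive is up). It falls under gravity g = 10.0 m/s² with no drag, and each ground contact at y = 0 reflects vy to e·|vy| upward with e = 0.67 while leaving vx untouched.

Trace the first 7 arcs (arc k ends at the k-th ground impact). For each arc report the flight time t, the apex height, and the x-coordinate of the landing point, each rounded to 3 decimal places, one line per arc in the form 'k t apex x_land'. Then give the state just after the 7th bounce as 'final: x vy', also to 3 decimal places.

Arc 1: start y=17.730, vy=18.870 → t=4.553, apex=35.534, x_land=50.036, impact vy=-26.659
  bounce: vy ← 0.67·26.659 = 17.861
Arc 2: start y=0.000, vy=17.861 → t=3.572, apex=15.951, x_land=89.295, impact vy=-17.861
  bounce: vy ← 0.67·17.861 = 11.967
Arc 3: start y=0.000, vy=11.967 → t=2.393, apex=7.160, x_land=115.598, impact vy=-11.967
  bounce: vy ← 0.67·11.967 = 8.018
Arc 4: start y=0.000, vy=8.018 → t=1.604, apex=3.214, x_land=133.222, impact vy=-8.018
  bounce: vy ← 0.67·8.018 = 5.372
Arc 5: start y=0.000, vy=5.372 → t=1.074, apex=1.443, x_land=145.029, impact vy=-5.372
  bounce: vy ← 0.67·5.372 = 3.599
Arc 6: start y=0.000, vy=3.599 → t=0.720, apex=0.648, x_land=152.940, impact vy=-3.599
  bounce: vy ← 0.67·3.599 = 2.411
Arc 7: start y=0.000, vy=2.411 → t=0.482, apex=0.291, x_land=158.241, impact vy=-2.411
  bounce: vy ← 0.67·2.411 = 1.616

1 4.553 35.534 50.036
2 3.572 15.951 89.295
3 2.393 7.160 115.598
4 1.604 3.214 133.222
5 1.074 1.443 145.029
6 0.720 0.648 152.940
7 0.482 0.291 158.241
final: 158.241 1.616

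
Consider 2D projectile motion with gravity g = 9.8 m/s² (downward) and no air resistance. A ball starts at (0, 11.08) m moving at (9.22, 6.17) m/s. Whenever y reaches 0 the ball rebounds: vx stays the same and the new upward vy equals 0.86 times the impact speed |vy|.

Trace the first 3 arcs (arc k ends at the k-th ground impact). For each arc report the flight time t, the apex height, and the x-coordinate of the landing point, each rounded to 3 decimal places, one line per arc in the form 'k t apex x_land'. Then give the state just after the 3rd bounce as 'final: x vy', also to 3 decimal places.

Arc 1: start y=11.080, vy=6.170 → t=2.260, apex=13.022, x_land=20.835, impact vy=-15.976
  bounce: vy ← 0.86·15.976 = 13.739
Arc 2: start y=0.000, vy=13.739 → t=2.804, apex=9.631, x_land=46.688, impact vy=-13.739
  bounce: vy ← 0.86·13.739 = 11.816
Arc 3: start y=0.000, vy=11.816 → t=2.411, apex=7.123, x_land=68.921, impact vy=-11.816
  bounce: vy ← 0.86·11.816 = 10.162

1 2.260 13.022 20.835
2 2.804 9.631 46.688
3 2.411 7.123 68.921
final: 68.921 10.162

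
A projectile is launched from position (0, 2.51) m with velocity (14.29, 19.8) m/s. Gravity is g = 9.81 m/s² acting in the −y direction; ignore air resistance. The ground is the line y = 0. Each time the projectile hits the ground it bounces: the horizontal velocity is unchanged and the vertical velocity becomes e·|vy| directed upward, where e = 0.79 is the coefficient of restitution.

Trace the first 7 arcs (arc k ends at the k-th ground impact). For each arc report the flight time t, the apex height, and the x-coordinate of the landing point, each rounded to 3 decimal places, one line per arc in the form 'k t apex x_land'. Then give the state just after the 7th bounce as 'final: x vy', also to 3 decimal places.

Arc 1: start y=2.510, vy=19.800 → t=4.160, apex=22.492, x_land=59.442, impact vy=-21.007
  bounce: vy ← 0.79·21.007 = 16.595
Arc 2: start y=0.000, vy=16.595 → t=3.383, apex=14.037, x_land=107.791, impact vy=-16.595
  bounce: vy ← 0.79·16.595 = 13.110
Arc 3: start y=0.000, vy=13.110 → t=2.673, apex=8.761, x_land=145.986, impact vy=-13.110
  bounce: vy ← 0.79·13.110 = 10.357
Arc 4: start y=0.000, vy=10.357 → t=2.112, apex=5.467, x_land=176.160, impact vy=-10.357
  bounce: vy ← 0.79·10.357 = 8.182
Arc 5: start y=0.000, vy=8.182 → t=1.668, apex=3.412, x_land=199.997, impact vy=-8.182
  bounce: vy ← 0.79·8.182 = 6.464
Arc 6: start y=0.000, vy=6.464 → t=1.318, apex=2.130, x_land=218.829, impact vy=-6.464
  bounce: vy ← 0.79·6.464 = 5.106
Arc 7: start y=0.000, vy=5.106 → t=1.041, apex=1.329, x_land=233.706, impact vy=-5.106
  bounce: vy ← 0.79·5.106 = 4.034

1 4.160 22.492 59.442
2 3.383 14.037 107.791
3 2.673 8.761 145.986
4 2.112 5.467 176.160
5 1.668 3.412 199.997
6 1.318 2.130 218.829
7 1.041 1.329 233.706
final: 233.706 4.034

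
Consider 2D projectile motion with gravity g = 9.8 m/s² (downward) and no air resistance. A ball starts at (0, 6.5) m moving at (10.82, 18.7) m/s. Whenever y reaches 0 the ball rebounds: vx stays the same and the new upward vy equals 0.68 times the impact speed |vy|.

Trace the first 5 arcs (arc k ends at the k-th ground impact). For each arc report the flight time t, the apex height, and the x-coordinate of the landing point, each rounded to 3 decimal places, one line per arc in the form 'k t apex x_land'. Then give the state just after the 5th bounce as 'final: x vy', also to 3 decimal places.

Arc 1: start y=6.500, vy=18.700 → t=4.137, apex=24.341, x_land=44.762, impact vy=-21.842
  bounce: vy ← 0.68·21.842 = 14.853
Arc 2: start y=0.000, vy=14.853 → t=3.031, apex=11.255, x_land=77.560, impact vy=-14.853
  bounce: vy ← 0.68·14.853 = 10.100
Arc 3: start y=0.000, vy=10.100 → t=2.061, apex=5.205, x_land=99.862, impact vy=-10.100
  bounce: vy ← 0.68·10.100 = 6.868
Arc 4: start y=0.000, vy=6.868 → t=1.402, apex=2.407, x_land=115.027, impact vy=-6.868
  bounce: vy ← 0.68·6.868 = 4.670
Arc 5: start y=0.000, vy=4.670 → t=0.953, apex=1.113, x_land=125.340, impact vy=-4.670
  bounce: vy ← 0.68·4.670 = 3.176

1 4.137 24.341 44.762
2 3.031 11.255 77.560
3 2.061 5.205 99.862
4 1.402 2.407 115.027
5 0.953 1.113 125.340
final: 125.340 3.176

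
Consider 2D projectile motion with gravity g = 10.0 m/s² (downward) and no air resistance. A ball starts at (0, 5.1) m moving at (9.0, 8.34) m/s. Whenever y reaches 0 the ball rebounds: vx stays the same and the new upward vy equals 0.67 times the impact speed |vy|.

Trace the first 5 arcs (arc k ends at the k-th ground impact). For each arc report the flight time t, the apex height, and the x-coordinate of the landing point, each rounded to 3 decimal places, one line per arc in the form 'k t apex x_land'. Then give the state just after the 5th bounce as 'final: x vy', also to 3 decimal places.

1 2.144 8.578 19.294
2 1.755 3.851 35.090
3 1.176 1.729 45.674
4 0.788 0.776 52.764
5 0.528 0.348 57.515
final: 57.515 1.768

Arc 1: start y=5.100, vy=8.340 → t=2.144, apex=8.578, x_land=19.294, impact vy=-13.098
  bounce: vy ← 0.67·13.098 = 8.776
Arc 2: start y=0.000, vy=8.776 → t=1.755, apex=3.851, x_land=35.090, impact vy=-8.776
  bounce: vy ← 0.67·8.776 = 5.880
Arc 3: start y=0.000, vy=5.880 → t=1.176, apex=1.729, x_land=45.674, impact vy=-5.880
  bounce: vy ← 0.67·5.880 = 3.939
Arc 4: start y=0.000, vy=3.939 → t=0.788, apex=0.776, x_land=52.764, impact vy=-3.939
  bounce: vy ← 0.67·3.939 = 2.639
Arc 5: start y=0.000, vy=2.639 → t=0.528, apex=0.348, x_land=57.515, impact vy=-2.639
  bounce: vy ← 0.67·2.639 = 1.768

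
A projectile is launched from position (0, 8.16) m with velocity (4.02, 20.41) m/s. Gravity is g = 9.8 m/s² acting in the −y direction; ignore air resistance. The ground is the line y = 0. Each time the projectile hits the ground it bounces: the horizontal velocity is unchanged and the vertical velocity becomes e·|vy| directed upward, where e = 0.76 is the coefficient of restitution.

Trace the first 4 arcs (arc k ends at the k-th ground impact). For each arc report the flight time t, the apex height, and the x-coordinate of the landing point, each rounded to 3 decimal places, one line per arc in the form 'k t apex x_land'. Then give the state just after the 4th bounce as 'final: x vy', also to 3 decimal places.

Arc 1: start y=8.160, vy=20.410 → t=4.533, apex=29.413, x_land=18.221, impact vy=-24.010
  bounce: vy ← 0.76·24.010 = 18.248
Arc 2: start y=0.000, vy=18.248 → t=3.724, apex=16.989, x_land=33.192, impact vy=-18.248
  bounce: vy ← 0.76·18.248 = 13.868
Arc 3: start y=0.000, vy=13.868 → t=2.830, apex=9.813, x_land=44.570, impact vy=-13.868
  bounce: vy ← 0.76·13.868 = 10.540
Arc 4: start y=0.000, vy=10.540 → t=2.151, apex=5.668, x_land=53.217, impact vy=-10.540
  bounce: vy ← 0.76·10.540 = 8.010

1 4.533 29.413 18.221
2 3.724 16.989 33.192
3 2.830 9.813 44.570
4 2.151 5.668 53.217
final: 53.217 8.010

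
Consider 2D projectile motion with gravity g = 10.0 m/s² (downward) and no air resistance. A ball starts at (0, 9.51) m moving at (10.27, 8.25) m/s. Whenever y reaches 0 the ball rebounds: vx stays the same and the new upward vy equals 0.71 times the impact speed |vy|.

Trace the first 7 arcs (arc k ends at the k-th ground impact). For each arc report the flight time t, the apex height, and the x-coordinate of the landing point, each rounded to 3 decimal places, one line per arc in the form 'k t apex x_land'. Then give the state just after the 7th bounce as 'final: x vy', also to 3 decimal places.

Arc 1: start y=9.510, vy=8.250 → t=2.432, apex=12.913, x_land=24.977, impact vy=-16.071
  bounce: vy ← 0.71·16.071 = 11.410
Arc 2: start y=0.000, vy=11.410 → t=2.282, apex=6.510, x_land=48.414, impact vy=-11.410
  bounce: vy ← 0.71·11.410 = 8.101
Arc 3: start y=0.000, vy=8.101 → t=1.620, apex=3.281, x_land=65.053, impact vy=-8.101
  bounce: vy ← 0.71·8.101 = 5.752
Arc 4: start y=0.000, vy=5.752 → t=1.150, apex=1.654, x_land=76.868, impact vy=-5.752
  bounce: vy ← 0.71·5.752 = 4.084
Arc 5: start y=0.000, vy=4.084 → t=0.817, apex=0.834, x_land=85.256, impact vy=-4.084
  bounce: vy ← 0.71·4.084 = 2.899
Arc 6: start y=0.000, vy=2.899 → t=0.580, apex=0.420, x_land=91.211, impact vy=-2.899
  bounce: vy ← 0.71·2.899 = 2.059
Arc 7: start y=0.000, vy=2.059 → t=0.412, apex=0.212, x_land=95.440, impact vy=-2.059
  bounce: vy ← 0.71·2.059 = 1.462

1 2.432 12.913 24.977
2 2.282 6.510 48.414
3 1.620 3.281 65.053
4 1.150 1.654 76.868
5 0.817 0.834 85.256
6 0.580 0.420 91.211
7 0.412 0.212 95.440
final: 95.440 1.462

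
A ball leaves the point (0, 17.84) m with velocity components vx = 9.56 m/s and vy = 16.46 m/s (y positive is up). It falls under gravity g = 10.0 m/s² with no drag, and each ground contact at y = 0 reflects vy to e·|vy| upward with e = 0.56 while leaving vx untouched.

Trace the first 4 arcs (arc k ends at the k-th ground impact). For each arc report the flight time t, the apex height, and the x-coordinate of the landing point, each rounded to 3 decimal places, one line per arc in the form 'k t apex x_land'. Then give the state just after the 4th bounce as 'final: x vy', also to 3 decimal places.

Arc 1: start y=17.840, vy=16.460 → t=4.151, apex=31.387, x_land=39.688, impact vy=-25.055
  bounce: vy ← 0.56·25.055 = 14.031
Arc 2: start y=0.000, vy=14.031 → t=2.806, apex=9.843, x_land=66.514, impact vy=-14.031
  bounce: vy ← 0.56·14.031 = 7.857
Arc 3: start y=0.000, vy=7.857 → t=1.571, apex=3.087, x_land=81.537, impact vy=-7.857
  bounce: vy ← 0.56·7.857 = 4.400
Arc 4: start y=0.000, vy=4.400 → t=0.880, apex=0.968, x_land=89.950, impact vy=-4.400
  bounce: vy ← 0.56·4.400 = 2.464

1 4.151 31.387 39.688
2 2.806 9.843 66.514
3 1.571 3.087 81.537
4 0.880 0.968 89.950
final: 89.950 2.464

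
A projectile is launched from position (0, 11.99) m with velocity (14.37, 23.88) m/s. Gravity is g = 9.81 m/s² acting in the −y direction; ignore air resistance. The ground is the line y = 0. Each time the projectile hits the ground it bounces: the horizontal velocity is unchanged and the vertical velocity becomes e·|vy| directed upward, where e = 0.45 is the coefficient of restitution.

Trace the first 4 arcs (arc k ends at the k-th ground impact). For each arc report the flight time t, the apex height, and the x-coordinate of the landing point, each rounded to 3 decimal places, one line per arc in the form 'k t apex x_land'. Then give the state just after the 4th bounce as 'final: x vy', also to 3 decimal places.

Arc 1: start y=11.990, vy=23.880 → t=5.327, apex=41.055, x_land=76.554, impact vy=-28.381
  bounce: vy ← 0.45·28.381 = 12.772
Arc 2: start y=0.000, vy=12.772 → t=2.604, apex=8.314, x_land=113.970, impact vy=-12.772
  bounce: vy ← 0.45·12.772 = 5.747
Arc 3: start y=0.000, vy=5.747 → t=1.172, apex=1.684, x_land=130.808, impact vy=-5.747
  bounce: vy ← 0.45·5.747 = 2.586
Arc 4: start y=0.000, vy=2.586 → t=0.527, apex=0.341, x_land=138.385, impact vy=-2.586
  bounce: vy ← 0.45·2.586 = 1.164

1 5.327 41.055 76.554
2 2.604 8.314 113.970
3 1.172 1.684 130.808
4 0.527 0.341 138.385
final: 138.385 1.164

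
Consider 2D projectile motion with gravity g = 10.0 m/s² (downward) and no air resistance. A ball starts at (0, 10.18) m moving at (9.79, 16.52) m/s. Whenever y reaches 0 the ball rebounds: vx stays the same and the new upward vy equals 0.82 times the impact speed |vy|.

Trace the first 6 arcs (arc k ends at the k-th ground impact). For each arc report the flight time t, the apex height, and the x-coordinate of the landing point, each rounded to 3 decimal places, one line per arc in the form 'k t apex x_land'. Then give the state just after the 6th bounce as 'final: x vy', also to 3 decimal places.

1 3.835 23.826 37.544
2 3.580 16.020 72.592
3 2.936 10.772 101.331
4 2.407 7.243 124.897
5 1.974 4.870 144.222
6 1.619 3.275 160.068
final: 160.068 6.636

Arc 1: start y=10.180, vy=16.520 → t=3.835, apex=23.826, x_land=37.544, impact vy=-21.829
  bounce: vy ← 0.82·21.829 = 17.900
Arc 2: start y=0.000, vy=17.900 → t=3.580, apex=16.020, x_land=72.592, impact vy=-17.900
  bounce: vy ← 0.82·17.900 = 14.678
Arc 3: start y=0.000, vy=14.678 → t=2.936, apex=10.772, x_land=101.331, impact vy=-14.678
  bounce: vy ← 0.82·14.678 = 12.036
Arc 4: start y=0.000, vy=12.036 → t=2.407, apex=7.243, x_land=124.897, impact vy=-12.036
  bounce: vy ← 0.82·12.036 = 9.869
Arc 5: start y=0.000, vy=9.869 → t=1.974, apex=4.870, x_land=144.222, impact vy=-9.869
  bounce: vy ← 0.82·9.869 = 8.093
Arc 6: start y=0.000, vy=8.093 → t=1.619, apex=3.275, x_land=160.068, impact vy=-8.093
  bounce: vy ← 0.82·8.093 = 6.636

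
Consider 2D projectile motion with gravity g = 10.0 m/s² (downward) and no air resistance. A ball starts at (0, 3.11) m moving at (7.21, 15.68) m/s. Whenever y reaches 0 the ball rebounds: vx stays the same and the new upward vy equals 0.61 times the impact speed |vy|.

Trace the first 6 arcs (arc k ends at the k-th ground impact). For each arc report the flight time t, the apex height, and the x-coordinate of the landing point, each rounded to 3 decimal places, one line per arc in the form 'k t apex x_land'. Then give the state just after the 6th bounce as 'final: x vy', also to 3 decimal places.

Arc 1: start y=3.110, vy=15.680 → t=3.323, apex=15.403, x_land=23.960, impact vy=-17.552
  bounce: vy ← 0.61·17.552 = 10.707
Arc 2: start y=0.000, vy=10.707 → t=2.141, apex=5.732, x_land=39.399, impact vy=-10.707
  bounce: vy ← 0.61·10.707 = 6.531
Arc 3: start y=0.000, vy=6.531 → t=1.306, apex=2.133, x_land=48.817, impact vy=-6.531
  bounce: vy ← 0.61·6.531 = 3.984
Arc 4: start y=0.000, vy=3.984 → t=0.797, apex=0.794, x_land=54.561, impact vy=-3.984
  bounce: vy ← 0.61·3.984 = 2.430
Arc 5: start y=0.000, vy=2.430 → t=0.486, apex=0.295, x_land=58.066, impact vy=-2.430
  bounce: vy ← 0.61·2.430 = 1.482
Arc 6: start y=0.000, vy=1.482 → t=0.296, apex=0.110, x_land=60.203, impact vy=-1.482
  bounce: vy ← 0.61·1.482 = 0.904

1 3.323 15.403 23.960
2 2.141 5.732 39.399
3 1.306 2.133 48.817
4 0.797 0.794 54.561
5 0.486 0.295 58.066
6 0.296 0.110 60.203
final: 60.203 0.904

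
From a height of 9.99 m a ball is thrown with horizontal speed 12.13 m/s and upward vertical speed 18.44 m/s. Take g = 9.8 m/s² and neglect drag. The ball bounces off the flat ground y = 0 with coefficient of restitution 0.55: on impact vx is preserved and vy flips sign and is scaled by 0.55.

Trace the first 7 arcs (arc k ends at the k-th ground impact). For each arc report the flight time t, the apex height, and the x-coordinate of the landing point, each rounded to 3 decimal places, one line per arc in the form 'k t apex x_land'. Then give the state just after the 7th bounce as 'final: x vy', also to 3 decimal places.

Arc 1: start y=9.990, vy=18.440 → t=4.244, apex=27.339, x_land=51.476, impact vy=-23.148
  bounce: vy ← 0.55·23.148 = 12.731
Arc 2: start y=0.000, vy=12.731 → t=2.598, apex=8.270, x_land=82.993, impact vy=-12.731
  bounce: vy ← 0.55·12.731 = 7.002
Arc 3: start y=0.000, vy=7.002 → t=1.429, apex=2.502, x_land=100.327, impact vy=-7.002
  bounce: vy ← 0.55·7.002 = 3.851
Arc 4: start y=0.000, vy=3.851 → t=0.786, apex=0.757, x_land=109.861, impact vy=-3.851
  bounce: vy ← 0.55·3.851 = 2.118
Arc 5: start y=0.000, vy=2.118 → t=0.432, apex=0.229, x_land=115.105, impact vy=-2.118
  bounce: vy ← 0.55·2.118 = 1.165
Arc 6: start y=0.000, vy=1.165 → t=0.238, apex=0.069, x_land=117.989, impact vy=-1.165
  bounce: vy ← 0.55·1.165 = 0.641
Arc 7: start y=0.000, vy=0.641 → t=0.131, apex=0.021, x_land=119.575, impact vy=-0.641
  bounce: vy ← 0.55·0.641 = 0.352

1 4.244 27.339 51.476
2 2.598 8.270 82.993
3 1.429 2.502 100.327
4 0.786 0.757 109.861
5 0.432 0.229 115.105
6 0.238 0.069 117.989
7 0.131 0.021 119.575
final: 119.575 0.352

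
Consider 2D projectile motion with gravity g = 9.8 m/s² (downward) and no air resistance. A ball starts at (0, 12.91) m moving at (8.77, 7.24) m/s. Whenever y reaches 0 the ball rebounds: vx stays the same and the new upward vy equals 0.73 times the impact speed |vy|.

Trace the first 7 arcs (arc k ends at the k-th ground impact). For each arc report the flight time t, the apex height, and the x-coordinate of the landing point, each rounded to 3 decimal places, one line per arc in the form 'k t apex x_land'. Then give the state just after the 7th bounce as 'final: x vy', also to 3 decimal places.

Arc 1: start y=12.910, vy=7.240 → t=2.522, apex=15.584, x_land=22.119, impact vy=-17.477
  bounce: vy ← 0.73·17.477 = 12.758
Arc 2: start y=0.000, vy=12.758 → t=2.604, apex=8.305, x_land=44.954, impact vy=-12.758
  bounce: vy ← 0.73·12.758 = 9.314
Arc 3: start y=0.000, vy=9.314 → t=1.901, apex=4.426, x_land=61.624, impact vy=-9.314
  bounce: vy ← 0.73·9.314 = 6.799
Arc 4: start y=0.000, vy=6.799 → t=1.388, apex=2.358, x_land=73.792, impact vy=-6.799
  bounce: vy ← 0.73·6.799 = 4.963
Arc 5: start y=0.000, vy=4.963 → t=1.013, apex=1.257, x_land=82.676, impact vy=-4.963
  bounce: vy ← 0.73·4.963 = 3.623
Arc 6: start y=0.000, vy=3.623 → t=0.739, apex=0.670, x_land=89.160, impact vy=-3.623
  bounce: vy ← 0.73·3.623 = 2.645
Arc 7: start y=0.000, vy=2.645 → t=0.540, apex=0.357, x_land=93.894, impact vy=-2.645
  bounce: vy ← 0.73·2.645 = 1.931

1 2.522 15.584 22.119
2 2.604 8.305 44.954
3 1.901 4.426 61.624
4 1.388 2.358 73.792
5 1.013 1.257 82.676
6 0.739 0.670 89.160
7 0.540 0.357 93.894
final: 93.894 1.931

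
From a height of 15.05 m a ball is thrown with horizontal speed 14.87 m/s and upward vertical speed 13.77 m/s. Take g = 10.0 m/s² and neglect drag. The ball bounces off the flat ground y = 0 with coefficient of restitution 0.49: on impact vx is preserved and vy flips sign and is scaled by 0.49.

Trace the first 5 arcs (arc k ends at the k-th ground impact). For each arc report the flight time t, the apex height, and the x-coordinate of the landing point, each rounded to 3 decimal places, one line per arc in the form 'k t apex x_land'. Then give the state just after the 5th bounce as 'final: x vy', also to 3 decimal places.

1 3.592 24.531 53.413
2 2.171 5.890 85.691
3 1.064 1.414 101.507
4 0.521 0.340 109.257
5 0.255 0.082 113.054
final: 113.054 0.626

Arc 1: start y=15.050, vy=13.770 → t=3.592, apex=24.531, x_land=53.413, impact vy=-22.150
  bounce: vy ← 0.49·22.150 = 10.853
Arc 2: start y=0.000, vy=10.853 → t=2.171, apex=5.890, x_land=85.691, impact vy=-10.853
  bounce: vy ← 0.49·10.853 = 5.318
Arc 3: start y=0.000, vy=5.318 → t=1.064, apex=1.414, x_land=101.507, impact vy=-5.318
  bounce: vy ← 0.49·5.318 = 2.606
Arc 4: start y=0.000, vy=2.606 → t=0.521, apex=0.340, x_land=109.257, impact vy=-2.606
  bounce: vy ← 0.49·2.606 = 1.277
Arc 5: start y=0.000, vy=1.277 → t=0.255, apex=0.082, x_land=113.054, impact vy=-1.277
  bounce: vy ← 0.49·1.277 = 0.626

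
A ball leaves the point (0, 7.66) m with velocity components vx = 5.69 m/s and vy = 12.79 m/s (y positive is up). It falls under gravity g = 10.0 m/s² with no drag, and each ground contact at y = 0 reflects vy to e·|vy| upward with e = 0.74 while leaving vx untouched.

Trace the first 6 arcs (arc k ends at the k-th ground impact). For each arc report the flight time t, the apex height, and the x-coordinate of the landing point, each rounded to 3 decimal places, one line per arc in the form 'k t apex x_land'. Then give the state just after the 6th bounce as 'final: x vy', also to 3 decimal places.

1 3.059 15.839 17.405
2 2.634 8.674 32.393
3 1.949 4.750 43.485
4 1.442 2.601 51.692
5 1.067 1.424 57.766
6 0.790 0.780 62.260
final: 62.260 2.923

Arc 1: start y=7.660, vy=12.790 → t=3.059, apex=15.839, x_land=17.405, impact vy=-17.798
  bounce: vy ← 0.74·17.798 = 13.171
Arc 2: start y=0.000, vy=13.171 → t=2.634, apex=8.674, x_land=32.393, impact vy=-13.171
  bounce: vy ← 0.74·13.171 = 9.746
Arc 3: start y=0.000, vy=9.746 → t=1.949, apex=4.750, x_land=43.485, impact vy=-9.746
  bounce: vy ← 0.74·9.746 = 7.212
Arc 4: start y=0.000, vy=7.212 → t=1.442, apex=2.601, x_land=51.692, impact vy=-7.212
  bounce: vy ← 0.74·7.212 = 5.337
Arc 5: start y=0.000, vy=5.337 → t=1.067, apex=1.424, x_land=57.766, impact vy=-5.337
  bounce: vy ← 0.74·5.337 = 3.949
Arc 6: start y=0.000, vy=3.949 → t=0.790, apex=0.780, x_land=62.260, impact vy=-3.949
  bounce: vy ← 0.74·3.949 = 2.923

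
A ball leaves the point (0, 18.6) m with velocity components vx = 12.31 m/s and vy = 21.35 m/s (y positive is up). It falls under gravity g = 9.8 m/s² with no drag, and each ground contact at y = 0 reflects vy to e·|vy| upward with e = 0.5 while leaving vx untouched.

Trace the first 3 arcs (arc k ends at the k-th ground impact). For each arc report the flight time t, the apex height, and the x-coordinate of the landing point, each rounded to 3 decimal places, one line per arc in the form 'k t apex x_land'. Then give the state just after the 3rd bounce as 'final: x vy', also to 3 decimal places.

Arc 1: start y=18.600, vy=21.350 → t=5.101, apex=41.856, x_land=62.796, impact vy=-28.642
  bounce: vy ← 0.5·28.642 = 14.321
Arc 2: start y=0.000, vy=14.321 → t=2.923, apex=10.464, x_land=98.775, impact vy=-14.321
  bounce: vy ← 0.5·14.321 = 7.161
Arc 3: start y=0.000, vy=7.161 → t=1.461, apex=2.616, x_land=116.764, impact vy=-7.161
  bounce: vy ← 0.5·7.161 = 3.580

1 5.101 41.856 62.796
2 2.923 10.464 98.775
3 1.461 2.616 116.764
final: 116.764 3.580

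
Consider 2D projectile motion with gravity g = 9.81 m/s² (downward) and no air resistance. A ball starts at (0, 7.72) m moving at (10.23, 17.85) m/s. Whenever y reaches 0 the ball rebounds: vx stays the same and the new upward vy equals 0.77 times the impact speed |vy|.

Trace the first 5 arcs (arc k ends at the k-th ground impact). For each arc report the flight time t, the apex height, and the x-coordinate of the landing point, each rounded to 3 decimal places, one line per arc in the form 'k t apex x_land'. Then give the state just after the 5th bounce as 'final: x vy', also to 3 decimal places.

Arc 1: start y=7.720, vy=17.850 → t=4.030, apex=23.960, x_land=41.224, impact vy=-21.682
  bounce: vy ← 0.77·21.682 = 16.695
Arc 2: start y=0.000, vy=16.695 → t=3.404, apex=14.206, x_land=76.043, impact vy=-16.695
  bounce: vy ← 0.77·16.695 = 12.855
Arc 3: start y=0.000, vy=12.855 → t=2.621, apex=8.423, x_land=102.854, impact vy=-12.855
  bounce: vy ← 0.77·12.855 = 9.898
Arc 4: start y=0.000, vy=9.898 → t=2.018, apex=4.994, x_land=123.498, impact vy=-9.898
  bounce: vy ← 0.77·9.898 = 7.622
Arc 5: start y=0.000, vy=7.622 → t=1.554, apex=2.961, x_land=139.394, impact vy=-7.622
  bounce: vy ← 0.77·7.622 = 5.869

1 4.030 23.960 41.224
2 3.404 14.206 76.043
3 2.621 8.423 102.854
4 2.018 4.994 123.498
5 1.554 2.961 139.394
final: 139.394 5.869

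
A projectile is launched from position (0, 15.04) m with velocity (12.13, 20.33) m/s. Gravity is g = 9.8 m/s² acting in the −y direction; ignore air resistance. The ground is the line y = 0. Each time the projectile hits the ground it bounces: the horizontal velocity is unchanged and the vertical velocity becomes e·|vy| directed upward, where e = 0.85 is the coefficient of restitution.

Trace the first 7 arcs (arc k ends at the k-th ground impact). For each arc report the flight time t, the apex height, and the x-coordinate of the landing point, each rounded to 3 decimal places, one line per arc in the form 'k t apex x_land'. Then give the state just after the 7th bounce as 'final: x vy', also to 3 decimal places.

Arc 1: start y=15.040, vy=20.330 → t=4.790, apex=36.127, x_land=58.100, impact vy=-26.610
  bounce: vy ← 0.85·26.610 = 22.619
Arc 2: start y=0.000, vy=22.619 → t=4.616, apex=26.102, x_land=114.093, impact vy=-22.619
  bounce: vy ← 0.85·22.619 = 19.226
Arc 3: start y=0.000, vy=19.226 → t=3.924, apex=18.859, x_land=161.686, impact vy=-19.226
  bounce: vy ← 0.85·19.226 = 16.342
Arc 4: start y=0.000, vy=16.342 → t=3.335, apex=13.625, x_land=202.141, impact vy=-16.342
  bounce: vy ← 0.85·16.342 = 13.891
Arc 5: start y=0.000, vy=13.891 → t=2.835, apex=9.844, x_land=236.527, impact vy=-13.891
  bounce: vy ← 0.85·13.891 = 11.807
Arc 6: start y=0.000, vy=11.807 → t=2.410, apex=7.113, x_land=265.755, impact vy=-11.807
  bounce: vy ← 0.85·11.807 = 10.036
Arc 7: start y=0.000, vy=10.036 → t=2.048, apex=5.139, x_land=290.599, impact vy=-10.036
  bounce: vy ← 0.85·10.036 = 8.531

1 4.790 36.127 58.100
2 4.616 26.102 114.093
3 3.924 18.859 161.686
4 3.335 13.625 202.141
5 2.835 9.844 236.527
6 2.410 7.113 265.755
7 2.048 5.139 290.599
final: 290.599 8.531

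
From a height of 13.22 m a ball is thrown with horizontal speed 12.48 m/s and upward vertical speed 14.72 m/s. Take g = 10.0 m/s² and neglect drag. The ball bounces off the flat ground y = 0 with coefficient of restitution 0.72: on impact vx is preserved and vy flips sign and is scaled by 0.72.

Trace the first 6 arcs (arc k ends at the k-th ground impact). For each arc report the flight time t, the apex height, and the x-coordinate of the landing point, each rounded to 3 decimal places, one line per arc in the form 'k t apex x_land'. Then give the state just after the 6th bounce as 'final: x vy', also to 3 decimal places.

1 3.665 24.054 45.744
2 3.158 12.470 85.161
3 2.274 6.464 113.541
4 1.637 3.351 133.975
5 1.179 1.737 148.687
6 0.849 0.901 159.280
final: 159.280 3.056

Arc 1: start y=13.220, vy=14.720 → t=3.665, apex=24.054, x_land=45.744, impact vy=-21.933
  bounce: vy ← 0.72·21.933 = 15.792
Arc 2: start y=0.000, vy=15.792 → t=3.158, apex=12.470, x_land=85.161, impact vy=-15.792
  bounce: vy ← 0.72·15.792 = 11.370
Arc 3: start y=0.000, vy=11.370 → t=2.274, apex=6.464, x_land=113.541, impact vy=-11.370
  bounce: vy ← 0.72·11.370 = 8.187
Arc 4: start y=0.000, vy=8.187 → t=1.637, apex=3.351, x_land=133.975, impact vy=-8.187
  bounce: vy ← 0.72·8.187 = 5.894
Arc 5: start y=0.000, vy=5.894 → t=1.179, apex=1.737, x_land=148.687, impact vy=-5.894
  bounce: vy ← 0.72·5.894 = 4.244
Arc 6: start y=0.000, vy=4.244 → t=0.849, apex=0.901, x_land=159.280, impact vy=-4.244
  bounce: vy ← 0.72·4.244 = 3.056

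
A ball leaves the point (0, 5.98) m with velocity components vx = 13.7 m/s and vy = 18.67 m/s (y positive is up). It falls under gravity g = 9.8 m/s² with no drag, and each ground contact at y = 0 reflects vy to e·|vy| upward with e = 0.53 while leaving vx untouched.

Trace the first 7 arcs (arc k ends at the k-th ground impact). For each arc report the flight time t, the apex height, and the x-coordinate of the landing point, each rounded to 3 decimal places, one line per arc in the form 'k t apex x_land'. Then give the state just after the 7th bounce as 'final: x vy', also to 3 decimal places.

Arc 1: start y=5.980, vy=18.670 → t=4.107, apex=23.764, x_land=56.270, impact vy=-21.582
  bounce: vy ← 0.53·21.582 = 11.438
Arc 2: start y=0.000, vy=11.438 → t=2.334, apex=6.675, x_land=88.251, impact vy=-11.438
  bounce: vy ← 0.53·11.438 = 6.062
Arc 3: start y=0.000, vy=6.062 → t=1.237, apex=1.875, x_land=105.201, impact vy=-6.062
  bounce: vy ← 0.53·6.062 = 3.213
Arc 4: start y=0.000, vy=3.213 → t=0.656, apex=0.527, x_land=114.184, impact vy=-3.213
  bounce: vy ← 0.53·3.213 = 1.703
Arc 5: start y=0.000, vy=1.703 → t=0.348, apex=0.148, x_land=118.946, impact vy=-1.703
  bounce: vy ← 0.53·1.703 = 0.903
Arc 6: start y=0.000, vy=0.903 → t=0.184, apex=0.042, x_land=121.469, impact vy=-0.903
  bounce: vy ← 0.53·0.903 = 0.478
Arc 7: start y=0.000, vy=0.478 → t=0.098, apex=0.012, x_land=122.807, impact vy=-0.478
  bounce: vy ← 0.53·0.478 = 0.254

1 4.107 23.764 56.270
2 2.334 6.675 88.251
3 1.237 1.875 105.201
4 0.656 0.527 114.184
5 0.348 0.148 118.946
6 0.184 0.042 121.469
7 0.098 0.012 122.807
final: 122.807 0.254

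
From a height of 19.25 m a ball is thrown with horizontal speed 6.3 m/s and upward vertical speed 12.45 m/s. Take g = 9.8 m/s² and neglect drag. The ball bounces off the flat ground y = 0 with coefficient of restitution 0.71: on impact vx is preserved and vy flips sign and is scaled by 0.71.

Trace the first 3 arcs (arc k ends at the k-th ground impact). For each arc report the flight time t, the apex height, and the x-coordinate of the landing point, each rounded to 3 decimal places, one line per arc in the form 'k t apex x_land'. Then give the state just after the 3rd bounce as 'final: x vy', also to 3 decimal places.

1 3.625 27.158 22.835
2 3.343 13.690 43.897
3 2.374 6.901 58.850
final: 58.850 8.258

Arc 1: start y=19.250, vy=12.450 → t=3.625, apex=27.158, x_land=22.835, impact vy=-23.072
  bounce: vy ← 0.71·23.072 = 16.381
Arc 2: start y=0.000, vy=16.381 → t=3.343, apex=13.690, x_land=43.897, impact vy=-16.381
  bounce: vy ← 0.71·16.381 = 11.630
Arc 3: start y=0.000, vy=11.630 → t=2.374, apex=6.901, x_land=58.850, impact vy=-11.630
  bounce: vy ← 0.71·11.630 = 8.258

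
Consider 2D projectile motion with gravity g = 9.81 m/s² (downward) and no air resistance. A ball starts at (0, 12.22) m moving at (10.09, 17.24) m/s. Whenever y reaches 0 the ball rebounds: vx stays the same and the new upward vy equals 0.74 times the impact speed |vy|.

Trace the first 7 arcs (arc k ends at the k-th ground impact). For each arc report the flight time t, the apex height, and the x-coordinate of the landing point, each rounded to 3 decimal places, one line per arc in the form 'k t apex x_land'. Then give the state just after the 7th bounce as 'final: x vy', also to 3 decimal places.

1 4.120 27.369 41.566
2 3.496 14.987 76.841
3 2.587 8.207 102.944
4 1.914 4.494 122.260
5 1.417 2.461 136.554
6 1.048 1.348 147.132
7 0.776 0.738 154.959
final: 154.959 2.816

Arc 1: start y=12.220, vy=17.240 → t=4.120, apex=27.369, x_land=41.566, impact vy=-23.173
  bounce: vy ← 0.74·23.173 = 17.148
Arc 2: start y=0.000, vy=17.148 → t=3.496, apex=14.987, x_land=76.841, impact vy=-17.148
  bounce: vy ← 0.74·17.148 = 12.689
Arc 3: start y=0.000, vy=12.689 → t=2.587, apex=8.207, x_land=102.944, impact vy=-12.689
  bounce: vy ← 0.74·12.689 = 9.390
Arc 4: start y=0.000, vy=9.390 → t=1.914, apex=4.494, x_land=122.260, impact vy=-9.390
  bounce: vy ← 0.74·9.390 = 6.949
Arc 5: start y=0.000, vy=6.949 → t=1.417, apex=2.461, x_land=136.554, impact vy=-6.949
  bounce: vy ← 0.74·6.949 = 5.142
Arc 6: start y=0.000, vy=5.142 → t=1.048, apex=1.348, x_land=147.132, impact vy=-5.142
  bounce: vy ← 0.74·5.142 = 3.805
Arc 7: start y=0.000, vy=3.805 → t=0.776, apex=0.738, x_land=154.959, impact vy=-3.805
  bounce: vy ← 0.74·3.805 = 2.816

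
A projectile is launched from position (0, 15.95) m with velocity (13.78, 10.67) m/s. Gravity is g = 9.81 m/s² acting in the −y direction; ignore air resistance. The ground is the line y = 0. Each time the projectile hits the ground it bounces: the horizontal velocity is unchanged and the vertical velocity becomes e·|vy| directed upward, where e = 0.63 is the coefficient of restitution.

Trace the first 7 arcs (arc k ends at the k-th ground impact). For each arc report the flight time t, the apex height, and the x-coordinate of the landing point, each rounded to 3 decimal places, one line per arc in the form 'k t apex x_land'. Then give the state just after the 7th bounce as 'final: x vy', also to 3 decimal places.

Arc 1: start y=15.950, vy=10.670 → t=3.194, apex=21.753, x_land=44.007, impact vy=-20.659
  bounce: vy ← 0.63·20.659 = 13.015
Arc 2: start y=0.000, vy=13.015 → t=2.653, apex=8.634, x_land=80.572, impact vy=-13.015
  bounce: vy ← 0.63·13.015 = 8.199
Arc 3: start y=0.000, vy=8.199 → t=1.672, apex=3.427, x_land=103.607, impact vy=-8.199
  bounce: vy ← 0.63·8.199 = 5.166
Arc 4: start y=0.000, vy=5.166 → t=1.053, apex=1.360, x_land=118.119, impact vy=-5.166
  bounce: vy ← 0.63·5.166 = 3.254
Arc 5: start y=0.000, vy=3.254 → t=0.663, apex=0.540, x_land=127.262, impact vy=-3.254
  bounce: vy ← 0.63·3.254 = 2.050
Arc 6: start y=0.000, vy=2.050 → t=0.418, apex=0.214, x_land=133.022, impact vy=-2.050
  bounce: vy ← 0.63·2.050 = 1.292
Arc 7: start y=0.000, vy=1.292 → t=0.263, apex=0.085, x_land=136.651, impact vy=-1.292
  bounce: vy ← 0.63·1.292 = 0.814

1 3.194 21.753 44.007
2 2.653 8.634 80.572
3 1.672 3.427 103.607
4 1.053 1.360 118.119
5 0.663 0.540 127.262
6 0.418 0.214 133.022
7 0.263 0.085 136.651
final: 136.651 0.814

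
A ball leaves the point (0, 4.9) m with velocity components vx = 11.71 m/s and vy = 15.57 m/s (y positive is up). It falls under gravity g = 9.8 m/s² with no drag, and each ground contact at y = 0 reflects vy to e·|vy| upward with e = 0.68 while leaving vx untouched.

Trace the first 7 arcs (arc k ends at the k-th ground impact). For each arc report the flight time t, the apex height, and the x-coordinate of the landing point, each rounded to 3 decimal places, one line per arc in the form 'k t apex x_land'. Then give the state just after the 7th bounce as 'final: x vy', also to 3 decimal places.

1 3.466 17.269 40.588
2 2.553 7.985 70.485
3 1.736 3.692 90.814
4 1.181 1.707 104.639
5 0.803 0.789 114.039
6 0.546 0.365 120.432
7 0.371 0.169 124.779
final: 124.779 1.237

Arc 1: start y=4.900, vy=15.570 → t=3.466, apex=17.269, x_land=40.588, impact vy=-18.397
  bounce: vy ← 0.68·18.397 = 12.510
Arc 2: start y=0.000, vy=12.510 → t=2.553, apex=7.985, x_land=70.485, impact vy=-12.510
  bounce: vy ← 0.68·12.510 = 8.507
Arc 3: start y=0.000, vy=8.507 → t=1.736, apex=3.692, x_land=90.814, impact vy=-8.507
  bounce: vy ← 0.68·8.507 = 5.785
Arc 4: start y=0.000, vy=5.785 → t=1.181, apex=1.707, x_land=104.639, impact vy=-5.785
  bounce: vy ← 0.68·5.785 = 3.934
Arc 5: start y=0.000, vy=3.934 → t=0.803, apex=0.789, x_land=114.039, impact vy=-3.934
  bounce: vy ← 0.68·3.934 = 2.675
Arc 6: start y=0.000, vy=2.675 → t=0.546, apex=0.365, x_land=120.432, impact vy=-2.675
  bounce: vy ← 0.68·2.675 = 1.819
Arc 7: start y=0.000, vy=1.819 → t=0.371, apex=0.169, x_land=124.779, impact vy=-1.819
  bounce: vy ← 0.68·1.819 = 1.237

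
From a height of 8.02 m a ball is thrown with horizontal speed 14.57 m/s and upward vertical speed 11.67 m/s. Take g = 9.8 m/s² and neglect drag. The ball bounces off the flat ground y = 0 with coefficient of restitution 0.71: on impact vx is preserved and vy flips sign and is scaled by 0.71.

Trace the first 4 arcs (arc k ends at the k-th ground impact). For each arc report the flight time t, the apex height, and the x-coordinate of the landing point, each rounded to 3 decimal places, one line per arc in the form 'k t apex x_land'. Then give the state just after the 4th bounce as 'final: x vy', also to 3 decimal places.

1 2.939 14.968 42.816
2 2.482 7.546 78.976
3 1.762 3.804 104.650
4 1.251 1.917 122.879
final: 122.879 4.353

Arc 1: start y=8.020, vy=11.670 → t=2.939, apex=14.968, x_land=42.816, impact vy=-17.128
  bounce: vy ← 0.71·17.128 = 12.161
Arc 2: start y=0.000, vy=12.161 → t=2.482, apex=7.546, x_land=78.976, impact vy=-12.161
  bounce: vy ← 0.71·12.161 = 8.634
Arc 3: start y=0.000, vy=8.634 → t=1.762, apex=3.804, x_land=104.650, impact vy=-8.634
  bounce: vy ← 0.71·8.634 = 6.130
Arc 4: start y=0.000, vy=6.130 → t=1.251, apex=1.917, x_land=122.879, impact vy=-6.130
  bounce: vy ← 0.71·6.130 = 4.353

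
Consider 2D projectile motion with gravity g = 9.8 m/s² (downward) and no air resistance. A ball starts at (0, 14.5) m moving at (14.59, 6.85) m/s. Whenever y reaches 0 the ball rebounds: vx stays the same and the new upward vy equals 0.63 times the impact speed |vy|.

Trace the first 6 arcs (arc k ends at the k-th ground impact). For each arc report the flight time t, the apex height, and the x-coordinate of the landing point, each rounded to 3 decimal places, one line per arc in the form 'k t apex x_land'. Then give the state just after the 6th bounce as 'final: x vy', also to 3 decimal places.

1 2.556 16.894 37.289
2 2.340 6.705 71.424
3 1.474 2.661 92.928
4 0.929 1.056 106.476
5 0.585 0.419 115.012
6 0.369 0.166 120.389
final: 120.389 1.138

Arc 1: start y=14.500, vy=6.850 → t=2.556, apex=16.894, x_land=37.289, impact vy=-18.197
  bounce: vy ← 0.63·18.197 = 11.464
Arc 2: start y=0.000, vy=11.464 → t=2.340, apex=6.705, x_land=71.424, impact vy=-11.464
  bounce: vy ← 0.63·11.464 = 7.222
Arc 3: start y=0.000, vy=7.222 → t=1.474, apex=2.661, x_land=92.928, impact vy=-7.222
  bounce: vy ← 0.63·7.222 = 4.550
Arc 4: start y=0.000, vy=4.550 → t=0.929, apex=1.056, x_land=106.476, impact vy=-4.550
  bounce: vy ← 0.63·4.550 = 2.867
Arc 5: start y=0.000, vy=2.867 → t=0.585, apex=0.419, x_land=115.012, impact vy=-2.867
  bounce: vy ← 0.63·2.867 = 1.806
Arc 6: start y=0.000, vy=1.806 → t=0.369, apex=0.166, x_land=120.389, impact vy=-1.806
  bounce: vy ← 0.63·1.806 = 1.138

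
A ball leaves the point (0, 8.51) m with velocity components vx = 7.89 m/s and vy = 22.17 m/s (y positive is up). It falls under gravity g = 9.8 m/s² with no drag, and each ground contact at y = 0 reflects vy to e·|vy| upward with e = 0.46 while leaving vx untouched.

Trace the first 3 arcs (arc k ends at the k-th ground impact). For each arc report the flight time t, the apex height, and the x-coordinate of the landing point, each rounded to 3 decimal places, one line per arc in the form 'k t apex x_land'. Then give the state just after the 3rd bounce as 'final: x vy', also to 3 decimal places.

1 4.880 33.587 38.506
2 2.409 7.107 57.510
3 1.108 1.504 66.252
final: 66.252 2.497

Arc 1: start y=8.510, vy=22.170 → t=4.880, apex=33.587, x_land=38.506, impact vy=-25.657
  bounce: vy ← 0.46·25.657 = 11.802
Arc 2: start y=0.000, vy=11.802 → t=2.409, apex=7.107, x_land=57.510, impact vy=-11.802
  bounce: vy ← 0.46·11.802 = 5.429
Arc 3: start y=0.000, vy=5.429 → t=1.108, apex=1.504, x_land=66.252, impact vy=-5.429
  bounce: vy ← 0.46·5.429 = 2.497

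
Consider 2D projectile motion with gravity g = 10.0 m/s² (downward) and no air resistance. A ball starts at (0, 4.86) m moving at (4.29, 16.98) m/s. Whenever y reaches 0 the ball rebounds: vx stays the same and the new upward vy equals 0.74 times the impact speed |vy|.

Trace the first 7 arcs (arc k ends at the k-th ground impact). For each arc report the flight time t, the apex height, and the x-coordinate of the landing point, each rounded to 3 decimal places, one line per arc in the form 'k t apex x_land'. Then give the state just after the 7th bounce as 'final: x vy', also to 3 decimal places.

1 3.661 19.276 15.708
2 2.906 10.556 28.174
3 2.150 5.780 37.399
4 1.591 3.165 44.226
5 1.178 1.733 49.278
6 0.871 0.949 53.016
7 0.645 0.520 55.782
final: 55.782 2.386

Arc 1: start y=4.860, vy=16.980 → t=3.661, apex=19.276, x_land=15.708, impact vy=-19.635
  bounce: vy ← 0.74·19.635 = 14.530
Arc 2: start y=0.000, vy=14.530 → t=2.906, apex=10.556, x_land=28.174, impact vy=-14.530
  bounce: vy ← 0.74·14.530 = 10.752
Arc 3: start y=0.000, vy=10.752 → t=2.150, apex=5.780, x_land=37.399, impact vy=-10.752
  bounce: vy ← 0.74·10.752 = 7.956
Arc 4: start y=0.000, vy=7.956 → t=1.591, apex=3.165, x_land=44.226, impact vy=-7.956
  bounce: vy ← 0.74·7.956 = 5.888
Arc 5: start y=0.000, vy=5.888 → t=1.178, apex=1.733, x_land=49.278, impact vy=-5.888
  bounce: vy ← 0.74·5.888 = 4.357
Arc 6: start y=0.000, vy=4.357 → t=0.871, apex=0.949, x_land=53.016, impact vy=-4.357
  bounce: vy ← 0.74·4.357 = 3.224
Arc 7: start y=0.000, vy=3.224 → t=0.645, apex=0.520, x_land=55.782, impact vy=-3.224
  bounce: vy ← 0.74·3.224 = 2.386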